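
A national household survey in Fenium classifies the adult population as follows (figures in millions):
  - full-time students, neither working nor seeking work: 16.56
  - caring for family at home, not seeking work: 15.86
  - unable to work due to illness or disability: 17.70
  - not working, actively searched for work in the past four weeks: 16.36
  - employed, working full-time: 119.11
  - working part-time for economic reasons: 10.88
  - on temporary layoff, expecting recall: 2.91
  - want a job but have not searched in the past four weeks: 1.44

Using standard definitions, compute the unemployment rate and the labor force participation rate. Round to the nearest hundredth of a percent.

Unemployment rate ≈ 12.91%; labor force participation rate ≈ 74.33%.

Employed = 119.11 + 10.88 = 129.99 million (anyone who worked, including part-time for economic reasons, counts as employed).
Unemployed = 16.36 + 2.91 = 19.27 million (jobless and actively searching, or on temporary layoff).
Labor force = 129.99 + 19.27 = 149.26 million.
Not in labor force = 16.56 + 15.86 + 17.70 + 1.44 = 51.56 million (those not working and not actively searching are outside the labor force — including those who want a job but have given up searching).
Civilian working-age population = 149.26 + 51.56 = 200.82 million.
Unemployment rate = 19.27 / 149.26 = 12.91%.
Labor force participation rate = 149.26 / 200.82 = 74.33%.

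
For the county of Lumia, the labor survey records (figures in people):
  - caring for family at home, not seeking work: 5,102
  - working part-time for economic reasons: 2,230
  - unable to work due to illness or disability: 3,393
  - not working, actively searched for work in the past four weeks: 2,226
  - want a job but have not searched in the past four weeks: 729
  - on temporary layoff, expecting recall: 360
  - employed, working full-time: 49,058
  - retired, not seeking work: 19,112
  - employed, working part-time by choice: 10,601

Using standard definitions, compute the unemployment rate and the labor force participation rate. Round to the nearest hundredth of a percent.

Employed = 2,230 + 49,058 + 10,601 = 61,889 (anyone who worked, including part-time for economic reasons, counts as employed).
Unemployed = 2,226 + 360 = 2,586 (jobless and actively searching, or on temporary layoff).
Labor force = 61,889 + 2,586 = 64,475.
Not in labor force = 5,102 + 3,393 + 729 + 19,112 = 28,336 (those not working and not actively searching are outside the labor force — including those who want a job but have given up searching).
Civilian working-age population = 64,475 + 28,336 = 92,811.
Unemployment rate = 2,586 / 64,475 = 4.01%.
Labor force participation rate = 64,475 / 92,811 = 69.47%.

Unemployment rate ≈ 4.01%; labor force participation rate ≈ 69.47%.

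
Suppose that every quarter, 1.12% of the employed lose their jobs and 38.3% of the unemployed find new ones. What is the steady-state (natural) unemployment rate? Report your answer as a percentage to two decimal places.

Steady-state unemployment rate ≈ 2.84%.

At steady state the flows balance: s·E = f·U, so U/(E+U) = s/(s+f).
u* = 1.12 / (1.12 + 38.3) = 1.12 / 39.42 = 2.84%.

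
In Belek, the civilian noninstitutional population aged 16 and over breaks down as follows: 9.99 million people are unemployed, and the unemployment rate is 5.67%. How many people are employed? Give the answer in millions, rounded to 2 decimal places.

About 166.20 million are employed.

Labor force = U / u = 9.99 / 0.0567 ≈ 176.19 million.
Employed = labor force − unemployed = 176.19 − 9.99 = 166.20 million.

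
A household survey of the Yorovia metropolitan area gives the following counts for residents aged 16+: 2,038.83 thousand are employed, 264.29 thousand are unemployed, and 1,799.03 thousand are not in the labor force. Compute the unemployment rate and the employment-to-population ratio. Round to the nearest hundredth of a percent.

Unemployment rate ≈ 11.48%; employment-population ratio ≈ 49.70%.

Labor force = employed + unemployed = 2,038.83 + 264.29 = 2,303.12 thousand.
Working-age population = 2,303.12 + 1,799.03 = 4,102.15 thousand.
Unemployment rate = 264.29 / 2,303.12 = 11.48%.
Employment-population ratio = 2,038.83 / 4,102.15 = 49.70%.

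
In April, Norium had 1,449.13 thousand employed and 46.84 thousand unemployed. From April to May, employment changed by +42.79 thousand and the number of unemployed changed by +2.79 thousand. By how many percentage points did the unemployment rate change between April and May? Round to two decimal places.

April: labor force = 1,449.13 + 46.84 = 1,495.97; u = 46.84/1,495.97 = 3.13%.
May: labor force = 1,491.92 + 49.63 = 1,541.55; u = 49.63/1,541.55 = 3.22%.
Change = 3.22% − 3.13% = +0.09 pp.

The unemployment rate changed by +0.09 percentage points.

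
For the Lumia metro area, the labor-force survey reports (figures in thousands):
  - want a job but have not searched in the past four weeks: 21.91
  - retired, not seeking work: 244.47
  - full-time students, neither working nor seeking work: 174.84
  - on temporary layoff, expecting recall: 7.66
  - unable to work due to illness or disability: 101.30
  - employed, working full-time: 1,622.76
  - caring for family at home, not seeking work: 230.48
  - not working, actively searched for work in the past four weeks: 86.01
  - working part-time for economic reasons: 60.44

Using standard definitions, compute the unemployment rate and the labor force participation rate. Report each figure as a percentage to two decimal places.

Unemployment rate ≈ 5.27%; labor force participation rate ≈ 69.68%.

Employed = 1,622.76 + 60.44 = 1,683.20 thousand (anyone who worked, including part-time for economic reasons, counts as employed).
Unemployed = 7.66 + 86.01 = 93.67 thousand (jobless and actively searching, or on temporary layoff).
Labor force = 1,683.20 + 93.67 = 1,776.87 thousand.
Not in labor force = 21.91 + 244.47 + 174.84 + 101.30 + 230.48 = 773.00 thousand (those not working and not actively searching are outside the labor force — including those who want a job but have given up searching).
Civilian working-age population = 1,776.87 + 773.00 = 2,549.87 thousand.
Unemployment rate = 93.67 / 1,776.87 = 5.27%.
Labor force participation rate = 1,776.87 / 2,549.87 = 69.68%.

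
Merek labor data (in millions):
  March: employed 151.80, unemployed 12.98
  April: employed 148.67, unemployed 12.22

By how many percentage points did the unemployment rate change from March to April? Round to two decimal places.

March: labor force = 151.80 + 12.98 = 164.78; u = 12.98/164.78 = 7.88%.
April: labor force = 148.67 + 12.22 = 160.89; u = 12.22/160.89 = 7.60%.
Change = 7.60% − 7.88% = −0.28 pp.

The unemployment rate changed by −0.28 percentage points.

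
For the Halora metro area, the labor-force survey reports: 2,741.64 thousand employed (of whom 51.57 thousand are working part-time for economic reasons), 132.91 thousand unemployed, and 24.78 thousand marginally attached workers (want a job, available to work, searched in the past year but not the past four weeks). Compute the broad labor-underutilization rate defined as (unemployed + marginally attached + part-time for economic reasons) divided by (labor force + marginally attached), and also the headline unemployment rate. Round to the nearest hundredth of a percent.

Labor force = 2,741.64 + 132.91 = 2,874.55 thousand.
Numerator = 132.91 + 24.78 + 51.57 = 209.26 thousand.
Denominator = 2,874.55 + 24.78 = 2,899.33 thousand.
Broad rate = 209.26 / 2,899.33 = 7.22%.
Headline unemployment rate = 132.91 / 2,874.55 = 4.62%.

Broad underutilization rate ≈ 7.22%; headline unemployment rate ≈ 4.62%.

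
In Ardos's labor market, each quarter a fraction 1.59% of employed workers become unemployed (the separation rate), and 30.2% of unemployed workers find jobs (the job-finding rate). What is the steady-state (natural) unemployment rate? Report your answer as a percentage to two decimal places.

Steady-state unemployment rate ≈ 5.00%.

At steady state the flows balance: s·E = f·U, so U/(E+U) = s/(s+f).
u* = 1.59 / (1.59 + 30.2) = 1.59 / 31.79 = 5.00%.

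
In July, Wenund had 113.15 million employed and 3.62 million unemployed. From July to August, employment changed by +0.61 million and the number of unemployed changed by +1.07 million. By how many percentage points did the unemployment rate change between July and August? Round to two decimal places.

July: labor force = 113.15 + 3.62 = 116.77; u = 3.62/116.77 = 3.10%.
August: labor force = 113.76 + 4.69 = 118.45; u = 4.69/118.45 = 3.96%.
Change = 3.96% − 3.10% = +0.86 pp.

The unemployment rate changed by +0.86 percentage points.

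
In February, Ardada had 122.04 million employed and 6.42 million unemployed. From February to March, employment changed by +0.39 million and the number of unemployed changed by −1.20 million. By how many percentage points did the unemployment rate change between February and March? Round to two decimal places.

The unemployment rate changed by −0.91 percentage points.

February: labor force = 122.04 + 6.42 = 128.46; u = 6.42/128.46 = 5.00%.
March: labor force = 122.43 + 5.22 = 127.65; u = 5.22/127.65 = 4.09%.
Change = 4.09% − 5.00% = −0.91 pp.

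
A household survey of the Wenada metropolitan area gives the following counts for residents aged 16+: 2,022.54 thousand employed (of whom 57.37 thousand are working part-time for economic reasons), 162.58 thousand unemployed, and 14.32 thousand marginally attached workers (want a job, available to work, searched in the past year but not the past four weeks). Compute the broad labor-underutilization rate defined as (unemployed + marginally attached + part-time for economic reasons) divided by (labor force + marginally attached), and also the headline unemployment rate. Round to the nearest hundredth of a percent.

Labor force = 2,022.54 + 162.58 = 2,185.12 thousand.
Numerator = 162.58 + 14.32 + 57.37 = 234.27 thousand.
Denominator = 2,185.12 + 14.32 = 2,199.44 thousand.
Broad rate = 234.27 / 2,199.44 = 10.65%.
Headline unemployment rate = 162.58 / 2,185.12 = 7.44%.

Broad underutilization rate ≈ 10.65%; headline unemployment rate ≈ 7.44%.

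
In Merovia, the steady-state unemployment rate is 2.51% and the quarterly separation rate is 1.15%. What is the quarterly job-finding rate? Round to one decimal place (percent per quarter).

Job-finding rate ≈ 44.7% per quarter.

From u* = s/(s+f): f = s·(1−u)/u.
f = 1.15 × (1 − 0.0251) / 0.0251 = 1.1211 / 0.0251 ≈ 44.7% per quarter.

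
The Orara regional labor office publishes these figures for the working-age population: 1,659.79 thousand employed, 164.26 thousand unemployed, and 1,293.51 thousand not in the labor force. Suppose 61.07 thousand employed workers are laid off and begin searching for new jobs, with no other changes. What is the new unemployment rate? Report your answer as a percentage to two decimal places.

New unemployment rate ≈ 12.35%.

Initially, labor force = 1,659.79 + 164.26 = 1,824.05 thousand, so u = 164.26/1,824.05 = 9.01%.
After the change, employed falls and unemployed rises by 61.07; labor force unchanged → E = 1,598.72, U = 225.33, labor force = 1,824.05 thousand.
New unemployment rate = 225.33 / 1,824.05 = 12.35%.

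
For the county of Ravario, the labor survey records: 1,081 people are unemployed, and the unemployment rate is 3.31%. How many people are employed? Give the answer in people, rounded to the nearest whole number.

About 31,578 are employed.

Labor force = U / u = 1,081 / 0.0331 ≈ 32,659.
Employed = labor force − unemployed = 32,659 − 1,081 = 31,578.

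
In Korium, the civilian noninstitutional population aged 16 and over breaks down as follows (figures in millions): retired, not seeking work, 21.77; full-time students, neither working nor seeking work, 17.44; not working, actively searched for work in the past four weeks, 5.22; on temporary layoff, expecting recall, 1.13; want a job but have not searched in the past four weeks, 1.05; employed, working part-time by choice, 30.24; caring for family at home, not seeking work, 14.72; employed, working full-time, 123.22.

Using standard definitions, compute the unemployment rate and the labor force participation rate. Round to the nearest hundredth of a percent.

Employed = 30.24 + 123.22 = 153.46 million.
Unemployed = 5.22 + 1.13 = 6.35 million (jobless and actively searching, or on temporary layoff).
Labor force = 153.46 + 6.35 = 159.81 million.
Not in labor force = 21.77 + 17.44 + 1.05 + 14.72 = 54.98 million (those not working and not actively searching are outside the labor force — including those who want a job but have given up searching).
Civilian working-age population = 159.81 + 54.98 = 214.79 million.
Unemployment rate = 6.35 / 159.81 = 3.97%.
Labor force participation rate = 159.81 / 214.79 = 74.40%.

Unemployment rate ≈ 3.97%; labor force participation rate ≈ 74.40%.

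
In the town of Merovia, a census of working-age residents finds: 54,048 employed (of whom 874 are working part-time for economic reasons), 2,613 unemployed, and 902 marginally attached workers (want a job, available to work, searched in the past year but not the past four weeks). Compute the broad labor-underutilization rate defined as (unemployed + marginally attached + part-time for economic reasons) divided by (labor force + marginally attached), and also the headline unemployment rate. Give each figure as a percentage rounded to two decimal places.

Labor force = 54,048 + 2,613 = 56,661.
Numerator = 2,613 + 902 + 874 = 4,389.
Denominator = 56,661 + 902 = 57,563.
Broad rate = 4,389 / 57,563 = 7.62%.
Headline unemployment rate = 2,613 / 56,661 = 4.61%.

Broad underutilization rate ≈ 7.62%; headline unemployment rate ≈ 4.61%.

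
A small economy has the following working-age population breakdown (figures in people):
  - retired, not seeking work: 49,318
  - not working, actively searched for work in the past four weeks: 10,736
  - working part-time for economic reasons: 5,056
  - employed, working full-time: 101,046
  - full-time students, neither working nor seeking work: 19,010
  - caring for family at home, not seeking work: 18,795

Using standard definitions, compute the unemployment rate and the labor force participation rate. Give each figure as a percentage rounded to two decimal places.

Employed = 5,056 + 101,046 = 106,102 (anyone who worked, including part-time for economic reasons, counts as employed).
Unemployed = 10,736.
Labor force = 106,102 + 10,736 = 116,838.
Not in labor force = 49,318 + 19,010 + 18,795 = 87,123 (those not working and not actively searching are outside the labor force).
Civilian working-age population = 116,838 + 87,123 = 203,961.
Unemployment rate = 10,736 / 116,838 = 9.19%.
Labor force participation rate = 116,838 / 203,961 = 57.28%.

Unemployment rate ≈ 9.19%; labor force participation rate ≈ 57.28%.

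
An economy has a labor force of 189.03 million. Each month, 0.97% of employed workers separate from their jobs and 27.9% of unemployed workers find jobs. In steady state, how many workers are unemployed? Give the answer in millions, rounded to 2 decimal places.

About 6.35 million are unemployed in steady state.

Steady-state unemployment rate u* = s/(s+f) = 0.97/(0.97+27.9) = 0.033599.
Unemployed = u* × labor force = 0.033599 × 189.03 ≈ 6.35 million.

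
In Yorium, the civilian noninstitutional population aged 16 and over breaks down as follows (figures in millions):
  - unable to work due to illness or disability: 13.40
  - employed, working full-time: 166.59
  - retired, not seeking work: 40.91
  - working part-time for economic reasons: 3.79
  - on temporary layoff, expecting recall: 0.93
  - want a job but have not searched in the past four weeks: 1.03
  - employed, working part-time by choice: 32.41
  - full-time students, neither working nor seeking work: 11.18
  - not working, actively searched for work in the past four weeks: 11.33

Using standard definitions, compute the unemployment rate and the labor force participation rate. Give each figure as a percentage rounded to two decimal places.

Employed = 166.59 + 3.79 + 32.41 = 202.79 million (anyone who worked, including part-time for economic reasons, counts as employed).
Unemployed = 0.93 + 11.33 = 12.26 million (jobless and actively searching, or on temporary layoff).
Labor force = 202.79 + 12.26 = 215.05 million.
Not in labor force = 13.40 + 40.91 + 1.03 + 11.18 = 66.52 million (those not working and not actively searching are outside the labor force — including those who want a job but have given up searching).
Civilian working-age population = 215.05 + 66.52 = 281.57 million.
Unemployment rate = 12.26 / 215.05 = 5.70%.
Labor force participation rate = 215.05 / 281.57 = 76.38%.

Unemployment rate ≈ 5.70%; labor force participation rate ≈ 76.38%.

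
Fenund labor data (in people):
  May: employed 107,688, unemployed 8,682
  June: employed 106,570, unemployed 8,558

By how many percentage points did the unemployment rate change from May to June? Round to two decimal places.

May: labor force = 107,688 + 8,682 = 116,370; u = 8,682/116,370 = 7.46%.
June: labor force = 106,570 + 8,558 = 115,128; u = 8,558/115,128 = 7.43%.
Change = 7.43% − 7.46% = −0.03 pp.

The unemployment rate changed by −0.03 percentage points.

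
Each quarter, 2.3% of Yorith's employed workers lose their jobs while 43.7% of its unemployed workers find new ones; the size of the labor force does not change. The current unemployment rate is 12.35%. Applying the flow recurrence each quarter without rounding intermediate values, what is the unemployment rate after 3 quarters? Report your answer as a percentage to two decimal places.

With a fixed labor force, u_{t+1} = u_t + s·(1−u_t) − f·u_t = u_t·(1−s−f) + s.
Here 1−s−f = 0.540 and s = 0.023.
u_1 = 0.123500 × 0.540 + 0.023 = 0.089690.
u_2 = 0.089690 × 0.540 + 0.023 = 0.071433.
u_3 = 0.071433 × 0.540 + 0.023 = 0.061574.

Unemployment rate after three quarters ≈ 6.16%.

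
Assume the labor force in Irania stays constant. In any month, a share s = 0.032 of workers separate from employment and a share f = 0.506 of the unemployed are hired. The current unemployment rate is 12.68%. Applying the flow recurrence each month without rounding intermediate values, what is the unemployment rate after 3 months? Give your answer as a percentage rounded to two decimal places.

With a fixed labor force, u_{t+1} = u_t + s·(1−u_t) − f·u_t = u_t·(1−s−f) + s.
Here 1−s−f = 0.462 and s = 0.032.
u_1 = 0.126800 × 0.462 + 0.032 = 0.090582.
u_2 = 0.090582 × 0.462 + 0.032 = 0.073849.
u_3 = 0.073849 × 0.462 + 0.032 = 0.066118.

Unemployment rate after three months ≈ 6.61%.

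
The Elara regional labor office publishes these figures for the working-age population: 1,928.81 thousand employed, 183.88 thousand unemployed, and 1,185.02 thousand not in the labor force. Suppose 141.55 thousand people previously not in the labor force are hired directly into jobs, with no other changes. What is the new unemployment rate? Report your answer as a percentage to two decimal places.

New unemployment rate ≈ 8.16%.

Initially, labor force = 1,928.81 + 183.88 = 2,112.69 thousand, so u = 183.88/2,112.69 = 8.70%.
After the change, employed and labor force both rise by 141.55; unemployed unchanged → E = 2,070.36, U = 183.88, labor force = 2,254.24 thousand.
New unemployment rate = 183.88 / 2,254.24 = 8.16%.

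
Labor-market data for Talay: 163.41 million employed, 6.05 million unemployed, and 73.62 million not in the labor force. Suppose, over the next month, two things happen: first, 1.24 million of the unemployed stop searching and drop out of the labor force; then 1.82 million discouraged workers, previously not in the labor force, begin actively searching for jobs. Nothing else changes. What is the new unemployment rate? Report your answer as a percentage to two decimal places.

New unemployment rate ≈ 3.90%.

Initially, labor force = 163.41 + 6.05 = 169.46 million, so u = 6.05/169.46 = 3.57%.
After the first change, unemployed and labor force both fall by 1.24 → E = 163.41, U = 4.81, labor force = 168.22 million.
After the second change, unemployed and labor force both rise by 1.82 → E = 163.41, U = 6.63, labor force = 170.04 million.
New unemployment rate = 6.63 / 170.04 = 3.90%.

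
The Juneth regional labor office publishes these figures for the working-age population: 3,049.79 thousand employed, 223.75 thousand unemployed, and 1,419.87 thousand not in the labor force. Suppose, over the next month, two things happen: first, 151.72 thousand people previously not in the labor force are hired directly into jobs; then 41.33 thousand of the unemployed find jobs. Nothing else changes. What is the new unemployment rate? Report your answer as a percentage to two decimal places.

New unemployment rate ≈ 5.33%.

Initially, labor force = 3,049.79 + 223.75 = 3,273.54 thousand, so u = 223.75/3,273.54 = 6.84%.
After the first change, employed and labor force both rise by 151.72; unemployed unchanged → E = 3,201.51, U = 223.75, labor force = 3,425.26 thousand.
After the second change, unemployed falls and employed rises by 41.33; labor force unchanged → E = 3,242.84, U = 182.42, labor force = 3,425.26 thousand.
New unemployment rate = 182.42 / 3,425.26 = 5.33%.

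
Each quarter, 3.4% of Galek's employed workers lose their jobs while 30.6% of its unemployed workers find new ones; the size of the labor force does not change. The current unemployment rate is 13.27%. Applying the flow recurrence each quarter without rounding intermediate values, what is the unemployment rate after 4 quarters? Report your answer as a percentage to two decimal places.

Unemployment rate after four quarters ≈ 10.62%.

With a fixed labor force, u_{t+1} = u_t + s·(1−u_t) − f·u_t = u_t·(1−s−f) + s.
Here 1−s−f = 0.660 and s = 0.034.
u_1 = 0.132700 × 0.660 + 0.034 = 0.121582.
u_2 = 0.121582 × 0.660 + 0.034 = 0.114244.
u_3 = 0.114244 × 0.660 + 0.034 = 0.109401.
u_4 = 0.109401 × 0.660 + 0.034 = 0.106205.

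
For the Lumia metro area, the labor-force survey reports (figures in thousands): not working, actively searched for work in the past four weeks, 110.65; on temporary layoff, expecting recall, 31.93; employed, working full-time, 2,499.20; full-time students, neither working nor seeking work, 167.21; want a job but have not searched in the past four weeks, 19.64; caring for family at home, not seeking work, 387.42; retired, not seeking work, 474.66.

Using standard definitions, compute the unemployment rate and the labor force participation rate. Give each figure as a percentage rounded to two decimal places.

Unemployment rate ≈ 5.40%; labor force participation rate ≈ 71.58%.

Employed = 2,499.20 thousand.
Unemployed = 110.65 + 31.93 = 142.58 thousand (jobless and actively searching, or on temporary layoff).
Labor force = 2,499.20 + 142.58 = 2,641.78 thousand.
Not in labor force = 167.21 + 19.64 + 387.42 + 474.66 = 1,048.93 thousand (those not working and not actively searching are outside the labor force — including those who want a job but have given up searching).
Civilian working-age population = 2,641.78 + 1,048.93 = 3,690.71 thousand.
Unemployment rate = 142.58 / 2,641.78 = 5.40%.
Labor force participation rate = 2,641.78 / 3,690.71 = 71.58%.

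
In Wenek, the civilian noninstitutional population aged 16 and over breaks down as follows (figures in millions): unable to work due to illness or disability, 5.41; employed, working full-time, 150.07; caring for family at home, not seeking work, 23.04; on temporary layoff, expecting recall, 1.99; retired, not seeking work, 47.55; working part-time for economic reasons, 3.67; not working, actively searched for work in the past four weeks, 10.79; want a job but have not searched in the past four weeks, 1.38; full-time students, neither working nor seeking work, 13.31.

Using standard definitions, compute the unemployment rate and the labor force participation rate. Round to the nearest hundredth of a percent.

Unemployment rate ≈ 7.67%; labor force participation rate ≈ 64.74%.

Employed = 150.07 + 3.67 = 153.74 million (anyone who worked, including part-time for economic reasons, counts as employed).
Unemployed = 1.99 + 10.79 = 12.78 million (jobless and actively searching, or on temporary layoff).
Labor force = 153.74 + 12.78 = 166.52 million.
Not in labor force = 5.41 + 23.04 + 47.55 + 1.38 + 13.31 = 90.69 million (those not working and not actively searching are outside the labor force — including those who want a job but have given up searching).
Civilian working-age population = 166.52 + 90.69 = 257.21 million.
Unemployment rate = 12.78 / 166.52 = 7.67%.
Labor force participation rate = 166.52 / 257.21 = 64.74%.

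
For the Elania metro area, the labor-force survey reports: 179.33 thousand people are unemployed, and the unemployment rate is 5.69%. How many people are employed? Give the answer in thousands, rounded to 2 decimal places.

Labor force = U / u = 179.33 / 0.0569 ≈ 3,151.67 thousand.
Employed = labor force − unemployed = 3,151.67 − 179.33 = 2,972.34 thousand.

About 2,972.34 thousand are employed.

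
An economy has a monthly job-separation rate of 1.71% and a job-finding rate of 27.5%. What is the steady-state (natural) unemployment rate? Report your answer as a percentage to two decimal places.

Steady-state unemployment rate ≈ 5.85%.

At steady state the flows balance: s·E = f·U, so U/(E+U) = s/(s+f).
u* = 1.71 / (1.71 + 27.5) = 1.71 / 29.21 = 5.85%.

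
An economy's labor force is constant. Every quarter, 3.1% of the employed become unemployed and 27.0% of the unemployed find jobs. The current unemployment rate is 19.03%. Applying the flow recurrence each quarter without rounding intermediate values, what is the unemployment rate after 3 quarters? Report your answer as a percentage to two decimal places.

With a fixed labor force, u_{t+1} = u_t + s·(1−u_t) − f·u_t = u_t·(1−s−f) + s.
Here 1−s−f = 0.699 and s = 0.031.
u_1 = 0.190300 × 0.699 + 0.031 = 0.164020.
u_2 = 0.164020 × 0.699 + 0.031 = 0.145650.
u_3 = 0.145650 × 0.699 + 0.031 = 0.132809.

Unemployment rate after three quarters ≈ 13.28%.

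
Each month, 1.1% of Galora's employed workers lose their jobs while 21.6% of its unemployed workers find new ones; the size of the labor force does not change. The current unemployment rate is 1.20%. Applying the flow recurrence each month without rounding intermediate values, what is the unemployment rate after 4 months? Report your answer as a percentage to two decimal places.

Unemployment rate after four months ≈ 3.54%.

With a fixed labor force, u_{t+1} = u_t + s·(1−u_t) − f·u_t = u_t·(1−s−f) + s.
Here 1−s−f = 0.773 and s = 0.011.
u_1 = 0.012000 × 0.773 + 0.011 = 0.020276.
u_2 = 0.020276 × 0.773 + 0.011 = 0.026673.
u_3 = 0.026673 × 0.773 + 0.011 = 0.031618.
u_4 = 0.031618 × 0.773 + 0.011 = 0.035441.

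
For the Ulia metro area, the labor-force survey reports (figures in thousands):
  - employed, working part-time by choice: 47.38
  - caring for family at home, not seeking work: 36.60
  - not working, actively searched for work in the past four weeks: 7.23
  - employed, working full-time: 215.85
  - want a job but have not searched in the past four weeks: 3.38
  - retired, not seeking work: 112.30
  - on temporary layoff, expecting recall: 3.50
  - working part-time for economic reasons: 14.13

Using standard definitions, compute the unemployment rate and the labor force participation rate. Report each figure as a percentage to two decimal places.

Employed = 47.38 + 215.85 + 14.13 = 277.36 thousand (anyone who worked, including part-time for economic reasons, counts as employed).
Unemployed = 7.23 + 3.50 = 10.73 thousand (jobless and actively searching, or on temporary layoff).
Labor force = 277.36 + 10.73 = 288.09 thousand.
Not in labor force = 36.60 + 3.38 + 112.30 = 152.28 thousand (those not working and not actively searching are outside the labor force — including those who want a job but have given up searching).
Civilian working-age population = 288.09 + 152.28 = 440.37 thousand.
Unemployment rate = 10.73 / 288.09 = 3.72%.
Labor force participation rate = 288.09 / 440.37 = 65.42%.

Unemployment rate ≈ 3.72%; labor force participation rate ≈ 65.42%.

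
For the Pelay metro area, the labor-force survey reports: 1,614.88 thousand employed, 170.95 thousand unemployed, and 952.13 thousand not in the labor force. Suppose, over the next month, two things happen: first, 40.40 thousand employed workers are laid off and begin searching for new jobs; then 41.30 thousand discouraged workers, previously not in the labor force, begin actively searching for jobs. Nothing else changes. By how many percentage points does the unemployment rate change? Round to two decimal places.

The unemployment rate changes by +4.26 percentage points.

Initially, labor force = 1,614.88 + 170.95 = 1,785.83 thousand, so u = 170.95/1,785.83 = 9.57%.
After the first change, employed falls and unemployed rises by 40.40; labor force unchanged → E = 1,574.48, U = 211.35, labor force = 1,785.83 thousand.
After the second change, unemployed and labor force both rise by 41.30 → E = 1,574.48, U = 252.65, labor force = 1,827.13 thousand.
New unemployment rate = 252.65 / 1,827.13 = 13.83%.
Change = 13.83% − 9.57% = +4.26 percentage points.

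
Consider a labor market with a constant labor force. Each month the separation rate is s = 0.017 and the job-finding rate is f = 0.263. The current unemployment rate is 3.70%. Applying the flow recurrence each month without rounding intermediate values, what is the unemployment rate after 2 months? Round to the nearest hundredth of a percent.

Unemployment rate after two months ≈ 4.84%.

With a fixed labor force, u_{t+1} = u_t + s·(1−u_t) − f·u_t = u_t·(1−s−f) + s.
Here 1−s−f = 0.720 and s = 0.017.
u_1 = 0.037000 × 0.720 + 0.017 = 0.043640.
u_2 = 0.043640 × 0.720 + 0.017 = 0.048421.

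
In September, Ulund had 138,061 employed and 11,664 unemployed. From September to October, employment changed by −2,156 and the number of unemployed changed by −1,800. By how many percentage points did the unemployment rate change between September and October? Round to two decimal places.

The unemployment rate changed by −1.02 percentage points.

September: labor force = 138,061 + 11,664 = 149,725; u = 11,664/149,725 = 7.79%.
October: labor force = 135,905 + 9,864 = 145,769; u = 9,864/145,769 = 6.77%.
Change = 6.77% − 7.79% = −1.02 pp.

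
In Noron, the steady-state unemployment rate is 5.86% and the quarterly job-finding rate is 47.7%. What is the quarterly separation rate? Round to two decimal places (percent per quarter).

From u* = s/(s+f): s = u·f/(1−u).
s = 0.0586 × 47.7 / (1 − 0.0586) = 2.7952 / 0.9414 ≈ 2.97% per quarter.

Separation rate ≈ 2.97% per quarter.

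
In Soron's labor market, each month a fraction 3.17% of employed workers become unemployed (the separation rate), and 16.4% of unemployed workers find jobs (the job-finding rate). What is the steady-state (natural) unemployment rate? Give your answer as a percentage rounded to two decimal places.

Steady-state unemployment rate ≈ 16.20%.

At steady state the flows balance: s·E = f·U, so U/(E+U) = s/(s+f).
u* = 3.17 / (3.17 + 16.4) = 3.17 / 19.57 = 16.20%.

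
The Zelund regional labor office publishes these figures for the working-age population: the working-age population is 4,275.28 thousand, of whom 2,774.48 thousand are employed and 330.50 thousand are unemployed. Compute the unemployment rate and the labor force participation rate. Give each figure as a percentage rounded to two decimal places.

Labor force = employed + unemployed = 2,774.48 + 330.50 = 3,104.98 thousand.
Unemployment rate = 330.50 / 3,104.98 = 10.64%.
Labor force participation rate = 3,104.98 / 4,275.28 = 72.63%.

Unemployment rate ≈ 10.64%; labor force participation rate ≈ 72.63%.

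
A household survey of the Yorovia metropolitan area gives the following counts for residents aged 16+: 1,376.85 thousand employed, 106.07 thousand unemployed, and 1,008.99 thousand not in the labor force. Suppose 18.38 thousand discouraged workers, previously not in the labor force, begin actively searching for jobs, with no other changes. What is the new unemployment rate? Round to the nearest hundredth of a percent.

Initially, labor force = 1,376.85 + 106.07 = 1,482.92 thousand, so u = 106.07/1,482.92 = 7.15%.
After the change, unemployed and labor force both rise by 18.38 → E = 1,376.85, U = 124.45, labor force = 1,501.30 thousand.
New unemployment rate = 124.45 / 1,501.30 = 8.29%.

New unemployment rate ≈ 8.29%.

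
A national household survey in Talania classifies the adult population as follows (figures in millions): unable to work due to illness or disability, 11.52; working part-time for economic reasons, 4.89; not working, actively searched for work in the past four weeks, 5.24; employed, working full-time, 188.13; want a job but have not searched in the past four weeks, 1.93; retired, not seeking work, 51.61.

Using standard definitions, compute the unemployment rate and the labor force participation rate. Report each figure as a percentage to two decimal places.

Unemployment rate ≈ 2.64%; labor force participation rate ≈ 75.29%.

Employed = 4.89 + 188.13 = 193.02 million (anyone who worked, including part-time for economic reasons, counts as employed).
Unemployed = 5.24 million.
Labor force = 193.02 + 5.24 = 198.26 million.
Not in labor force = 11.52 + 1.93 + 51.61 = 65.06 million (those not working and not actively searching are outside the labor force — including those who want a job but have given up searching).
Civilian working-age population = 198.26 + 65.06 = 263.32 million.
Unemployment rate = 5.24 / 198.26 = 2.64%.
Labor force participation rate = 198.26 / 263.32 = 75.29%.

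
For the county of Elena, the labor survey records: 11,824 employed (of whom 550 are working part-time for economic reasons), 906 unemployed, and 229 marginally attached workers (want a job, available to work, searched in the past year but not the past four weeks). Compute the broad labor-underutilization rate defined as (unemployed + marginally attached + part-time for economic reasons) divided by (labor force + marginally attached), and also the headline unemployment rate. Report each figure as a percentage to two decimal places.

Labor force = 11,824 + 906 = 12,730.
Numerator = 906 + 229 + 550 = 1,685.
Denominator = 12,730 + 229 = 12,959.
Broad rate = 1,685 / 12,959 = 13.00%.
Headline unemployment rate = 906 / 12,730 = 7.12%.

Broad underutilization rate ≈ 13.00%; headline unemployment rate ≈ 7.12%.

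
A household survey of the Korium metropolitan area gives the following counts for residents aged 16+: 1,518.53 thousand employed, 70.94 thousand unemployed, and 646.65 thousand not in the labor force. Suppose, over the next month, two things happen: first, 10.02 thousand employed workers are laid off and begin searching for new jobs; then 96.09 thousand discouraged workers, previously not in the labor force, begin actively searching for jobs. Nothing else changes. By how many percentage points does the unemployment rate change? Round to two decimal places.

Initially, labor force = 1,518.53 + 70.94 = 1,589.47 thousand, so u = 70.94/1,589.47 = 4.46%.
After the first change, employed falls and unemployed rises by 10.02; labor force unchanged → E = 1,508.51, U = 80.96, labor force = 1,589.47 thousand.
After the second change, unemployed and labor force both rise by 96.09 → E = 1,508.51, U = 177.05, labor force = 1,685.56 thousand.
New unemployment rate = 177.05 / 1,685.56 = 10.50%.
Change = 10.50% − 4.46% = +6.04 percentage points.

The unemployment rate changes by +6.04 percentage points.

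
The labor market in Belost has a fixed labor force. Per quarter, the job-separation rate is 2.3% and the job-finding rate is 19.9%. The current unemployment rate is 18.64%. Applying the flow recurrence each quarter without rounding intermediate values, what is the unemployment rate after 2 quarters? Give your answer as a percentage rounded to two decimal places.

With a fixed labor force, u_{t+1} = u_t + s·(1−u_t) − f·u_t = u_t·(1−s−f) + s.
Here 1−s−f = 0.778 and s = 0.023.
u_1 = 0.186400 × 0.778 + 0.023 = 0.168019.
u_2 = 0.168019 × 0.778 + 0.023 = 0.153719.

Unemployment rate after two quarters ≈ 15.37%.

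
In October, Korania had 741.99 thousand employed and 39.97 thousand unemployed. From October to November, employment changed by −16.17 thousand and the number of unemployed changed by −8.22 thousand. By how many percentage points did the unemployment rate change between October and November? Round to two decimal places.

The unemployment rate changed by −0.92 percentage points.

October: labor force = 741.99 + 39.97 = 781.96; u = 39.97/781.96 = 5.11%.
November: labor force = 725.82 + 31.75 = 757.57; u = 31.75/757.57 = 4.19%.
Change = 4.19% − 5.11% = −0.92 pp.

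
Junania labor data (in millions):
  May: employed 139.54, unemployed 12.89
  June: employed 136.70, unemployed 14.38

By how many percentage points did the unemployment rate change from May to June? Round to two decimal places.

The unemployment rate changed by +1.06 percentage points.

May: labor force = 139.54 + 12.89 = 152.43; u = 12.89/152.43 = 8.46%.
June: labor force = 136.70 + 14.38 = 151.08; u = 14.38/151.08 = 9.52%.
Change = 9.52% − 8.46% = +1.06 pp.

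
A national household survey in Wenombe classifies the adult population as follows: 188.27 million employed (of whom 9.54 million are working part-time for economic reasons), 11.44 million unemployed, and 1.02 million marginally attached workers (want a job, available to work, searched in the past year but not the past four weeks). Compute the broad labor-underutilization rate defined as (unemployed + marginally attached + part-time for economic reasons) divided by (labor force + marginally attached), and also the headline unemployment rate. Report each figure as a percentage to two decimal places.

Broad underutilization rate ≈ 10.96%; headline unemployment rate ≈ 5.73%.

Labor force = 188.27 + 11.44 = 199.71 million.
Numerator = 11.44 + 1.02 + 9.54 = 22.00 million.
Denominator = 199.71 + 1.02 = 200.73 million.
Broad rate = 22.00 / 200.73 = 10.96%.
Headline unemployment rate = 11.44 / 199.71 = 5.73%.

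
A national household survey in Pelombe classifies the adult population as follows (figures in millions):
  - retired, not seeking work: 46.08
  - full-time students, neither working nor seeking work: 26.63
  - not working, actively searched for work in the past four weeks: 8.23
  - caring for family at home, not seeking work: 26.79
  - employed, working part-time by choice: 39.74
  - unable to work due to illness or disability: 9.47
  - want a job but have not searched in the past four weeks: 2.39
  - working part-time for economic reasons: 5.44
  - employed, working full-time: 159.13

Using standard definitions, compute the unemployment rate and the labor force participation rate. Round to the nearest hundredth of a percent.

Unemployment rate ≈ 3.87%; labor force participation rate ≈ 65.62%.

Employed = 39.74 + 5.44 + 159.13 = 204.31 million (anyone who worked, including part-time for economic reasons, counts as employed).
Unemployed = 8.23 million.
Labor force = 204.31 + 8.23 = 212.54 million.
Not in labor force = 46.08 + 26.63 + 26.79 + 9.47 + 2.39 = 111.36 million (those not working and not actively searching are outside the labor force — including those who want a job but have given up searching).
Civilian working-age population = 212.54 + 111.36 = 323.90 million.
Unemployment rate = 8.23 / 212.54 = 3.87%.
Labor force participation rate = 212.54 / 323.90 = 65.62%.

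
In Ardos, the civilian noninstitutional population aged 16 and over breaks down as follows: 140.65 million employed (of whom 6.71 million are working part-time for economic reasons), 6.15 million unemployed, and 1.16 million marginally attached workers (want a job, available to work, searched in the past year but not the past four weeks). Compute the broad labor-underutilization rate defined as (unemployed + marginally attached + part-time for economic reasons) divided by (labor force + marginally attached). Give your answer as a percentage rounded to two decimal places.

Broad underutilization rate ≈ 9.48%.

Labor force = 140.65 + 6.15 = 146.80 million.
Numerator = 6.15 + 1.16 + 6.71 = 14.02 million.
Denominator = 146.80 + 1.16 = 147.96 million.
Broad rate = 14.02 / 147.96 = 9.48%.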